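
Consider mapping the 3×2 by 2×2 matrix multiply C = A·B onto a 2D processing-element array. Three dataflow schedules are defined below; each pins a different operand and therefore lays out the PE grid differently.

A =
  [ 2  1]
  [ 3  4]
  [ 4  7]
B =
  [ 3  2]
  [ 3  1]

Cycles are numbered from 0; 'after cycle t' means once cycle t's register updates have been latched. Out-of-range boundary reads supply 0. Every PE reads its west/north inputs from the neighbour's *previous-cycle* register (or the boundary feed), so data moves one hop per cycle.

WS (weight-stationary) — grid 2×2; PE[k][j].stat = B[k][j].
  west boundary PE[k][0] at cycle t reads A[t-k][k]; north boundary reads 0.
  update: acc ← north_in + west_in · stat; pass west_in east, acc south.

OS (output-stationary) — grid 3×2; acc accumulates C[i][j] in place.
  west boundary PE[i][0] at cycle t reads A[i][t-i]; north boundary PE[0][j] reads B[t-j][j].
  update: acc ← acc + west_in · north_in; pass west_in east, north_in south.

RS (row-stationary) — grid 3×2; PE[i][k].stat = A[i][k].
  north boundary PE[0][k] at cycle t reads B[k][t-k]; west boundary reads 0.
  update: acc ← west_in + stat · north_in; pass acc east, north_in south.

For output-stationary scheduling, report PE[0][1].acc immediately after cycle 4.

PE[0][1].acc = 5

OS on a 3×2 grid — tracing PE[0][1] and its feeders:
  t=0 PE[0][0]: acc=6 h=2 v=3
  t=0 PE[0][1]: acc=0 h=0 v=0
  t=1 PE[0][0]: acc=9 h=1 v=3
  t=1 PE[0][1]: acc=4 h=2 v=2
  t=2 PE[0][0]: acc=9 h=0 v=0
  t=2 PE[0][1]: acc=5 h=1 v=1
  t=3 PE[0][0]: acc=9 h=0 v=0
  t=3 PE[0][1]: acc=5 h=0 v=0
  t=4 PE[0][0]: acc=9 h=0 v=0
  t=4 PE[0][1]: acc=5 h=0 v=0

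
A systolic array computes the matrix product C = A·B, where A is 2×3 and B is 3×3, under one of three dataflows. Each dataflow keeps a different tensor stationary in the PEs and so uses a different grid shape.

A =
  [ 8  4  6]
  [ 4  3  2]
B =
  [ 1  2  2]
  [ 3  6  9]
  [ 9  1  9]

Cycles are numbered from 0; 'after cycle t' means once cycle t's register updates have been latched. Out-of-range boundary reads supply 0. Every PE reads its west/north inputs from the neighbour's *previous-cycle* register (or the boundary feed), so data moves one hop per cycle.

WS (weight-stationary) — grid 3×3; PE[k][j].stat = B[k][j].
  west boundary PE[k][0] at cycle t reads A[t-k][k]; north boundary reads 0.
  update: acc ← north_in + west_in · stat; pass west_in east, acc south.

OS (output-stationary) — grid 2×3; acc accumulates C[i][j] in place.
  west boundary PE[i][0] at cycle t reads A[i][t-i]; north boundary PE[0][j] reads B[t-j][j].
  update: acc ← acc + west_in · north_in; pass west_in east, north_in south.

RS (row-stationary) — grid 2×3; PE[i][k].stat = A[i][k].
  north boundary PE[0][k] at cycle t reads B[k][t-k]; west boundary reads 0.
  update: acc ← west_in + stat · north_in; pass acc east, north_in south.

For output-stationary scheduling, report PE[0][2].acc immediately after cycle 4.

OS 2×3: PE[0][2] cycle-by-cycle (with neighbour feeds):
  c0 r0c1: 0 / 0 / 0
  c0 r0c2: 0 / 0 / 0
  c1 r0c1: 16 / 8 / 2
  c1 r0c2: 0 / 0 / 0
  c2 r0c1: 40 / 4 / 6
  c2 r0c2: 16 / 8 / 2
  c3 r0c1: 46 / 6 / 1
  c3 r0c2: 52 / 4 / 9
  c4 r0c1: 46 / 0 / 0
  c4 r0c2: 106 / 6 / 9

PE[0][2].acc = 106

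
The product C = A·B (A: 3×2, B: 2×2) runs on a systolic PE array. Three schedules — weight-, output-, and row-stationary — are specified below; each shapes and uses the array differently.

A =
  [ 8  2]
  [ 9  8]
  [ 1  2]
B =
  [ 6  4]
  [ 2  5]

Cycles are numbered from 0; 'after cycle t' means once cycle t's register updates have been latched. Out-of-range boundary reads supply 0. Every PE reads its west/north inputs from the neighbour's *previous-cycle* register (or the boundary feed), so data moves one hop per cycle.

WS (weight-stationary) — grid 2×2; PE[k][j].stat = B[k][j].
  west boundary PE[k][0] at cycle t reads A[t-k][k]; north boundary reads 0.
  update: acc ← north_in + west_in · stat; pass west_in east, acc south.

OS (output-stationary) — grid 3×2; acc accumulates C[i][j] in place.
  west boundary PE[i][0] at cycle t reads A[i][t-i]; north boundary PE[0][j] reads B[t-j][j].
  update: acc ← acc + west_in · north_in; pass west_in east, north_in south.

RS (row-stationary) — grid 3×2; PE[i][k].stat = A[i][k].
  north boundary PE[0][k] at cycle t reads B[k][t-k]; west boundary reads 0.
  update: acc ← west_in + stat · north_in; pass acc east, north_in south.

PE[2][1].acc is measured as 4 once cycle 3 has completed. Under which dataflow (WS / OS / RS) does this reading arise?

— WS: 2×2 array has no PE[2][1].
Under OS (3×2), PE[2][1]:
  t=0 PE[2][1]: acc=0 h=0 v=0
  t=1 PE[2][1]: acc=0 h=0 v=0
  t=2 PE[2][1]: acc=0 h=0 v=0
  t=3 PE[2][1]: acc=4 h=1 v=4
Under RS (3×2), PE[2][1]:
  t=0 PE[2][1]: acc=0 h=0 v=0
  t=1 PE[2][1]: acc=0 h=0 v=0
  t=2 PE[2][1]: acc=0 h=0 v=0
  t=3 PE[2][1]: acc=10 h=10 v=2

dataflow = OS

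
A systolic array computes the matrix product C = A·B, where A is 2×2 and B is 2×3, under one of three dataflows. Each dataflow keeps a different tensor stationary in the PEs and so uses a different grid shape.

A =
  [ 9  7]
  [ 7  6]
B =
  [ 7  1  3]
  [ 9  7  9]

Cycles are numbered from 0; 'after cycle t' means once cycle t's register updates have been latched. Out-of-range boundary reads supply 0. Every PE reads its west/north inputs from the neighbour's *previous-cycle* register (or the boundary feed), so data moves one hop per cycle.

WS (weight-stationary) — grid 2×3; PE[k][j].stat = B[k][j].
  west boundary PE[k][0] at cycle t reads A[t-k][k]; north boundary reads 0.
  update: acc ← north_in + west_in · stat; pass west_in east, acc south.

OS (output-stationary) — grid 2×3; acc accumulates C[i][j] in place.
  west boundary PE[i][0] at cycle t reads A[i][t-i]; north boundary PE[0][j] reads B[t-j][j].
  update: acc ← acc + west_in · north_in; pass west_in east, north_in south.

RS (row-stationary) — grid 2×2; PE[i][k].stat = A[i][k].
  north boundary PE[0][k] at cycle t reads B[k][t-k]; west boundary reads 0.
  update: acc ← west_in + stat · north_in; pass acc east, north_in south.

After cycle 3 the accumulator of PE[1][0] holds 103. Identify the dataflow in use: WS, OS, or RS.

dataflow = OS

WS [2×3] PE[1][0] across cycles:
  0: (1,0).acc=0  regs=<0,0>
  1: (1,0).acc=126  regs=<7,126>
  2: (1,0).acc=103  regs=<6,103>
  3: (1,0).acc=0  regs=<0,0>
OS [2×3] PE[1][0] across cycles:
  0: (1,0).acc=0  regs=<0,0>
  1: (1,0).acc=49  regs=<7,7>
  2: (1,0).acc=103  regs=<6,9>
  3: (1,0).acc=103  regs=<0,0>
RS [2×2] PE[1][0] across cycles:
  0: (1,0).acc=0  regs=<0,0>
  1: (1,0).acc=49  regs=<49,7>
  2: (1,0).acc=7  regs=<7,1>
  3: (1,0).acc=21  regs=<21,3>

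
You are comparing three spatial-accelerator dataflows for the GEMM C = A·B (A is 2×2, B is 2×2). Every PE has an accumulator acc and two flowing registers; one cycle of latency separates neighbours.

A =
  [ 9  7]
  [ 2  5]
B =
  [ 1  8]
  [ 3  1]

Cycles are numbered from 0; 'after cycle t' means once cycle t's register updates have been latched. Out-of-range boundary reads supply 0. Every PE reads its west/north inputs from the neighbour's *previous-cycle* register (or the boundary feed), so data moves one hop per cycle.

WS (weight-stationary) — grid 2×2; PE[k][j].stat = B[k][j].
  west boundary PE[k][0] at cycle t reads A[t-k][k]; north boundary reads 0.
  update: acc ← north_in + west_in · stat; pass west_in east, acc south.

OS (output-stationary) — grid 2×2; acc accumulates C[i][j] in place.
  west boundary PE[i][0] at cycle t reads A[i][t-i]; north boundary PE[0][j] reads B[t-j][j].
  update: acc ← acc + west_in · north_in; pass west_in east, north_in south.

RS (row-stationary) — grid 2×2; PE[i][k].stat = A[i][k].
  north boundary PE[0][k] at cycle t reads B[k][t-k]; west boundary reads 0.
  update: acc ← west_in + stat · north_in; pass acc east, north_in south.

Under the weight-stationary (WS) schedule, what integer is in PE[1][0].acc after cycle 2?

Tracing WS — 2×2 array, target PE[1][0]:
  [0] (0,0) acc=9 (h:9 v:9)
  [0] (1,0) acc=0 (h:0 v:0)
  [1] (0,0) acc=2 (h:2 v:2)
  [1] (1,0) acc=30 (h:7 v:30)
  [2] (0,0) acc=0 (h:0 v:0)
  [2] (1,0) acc=17 (h:5 v:17)

PE[1][0].acc = 17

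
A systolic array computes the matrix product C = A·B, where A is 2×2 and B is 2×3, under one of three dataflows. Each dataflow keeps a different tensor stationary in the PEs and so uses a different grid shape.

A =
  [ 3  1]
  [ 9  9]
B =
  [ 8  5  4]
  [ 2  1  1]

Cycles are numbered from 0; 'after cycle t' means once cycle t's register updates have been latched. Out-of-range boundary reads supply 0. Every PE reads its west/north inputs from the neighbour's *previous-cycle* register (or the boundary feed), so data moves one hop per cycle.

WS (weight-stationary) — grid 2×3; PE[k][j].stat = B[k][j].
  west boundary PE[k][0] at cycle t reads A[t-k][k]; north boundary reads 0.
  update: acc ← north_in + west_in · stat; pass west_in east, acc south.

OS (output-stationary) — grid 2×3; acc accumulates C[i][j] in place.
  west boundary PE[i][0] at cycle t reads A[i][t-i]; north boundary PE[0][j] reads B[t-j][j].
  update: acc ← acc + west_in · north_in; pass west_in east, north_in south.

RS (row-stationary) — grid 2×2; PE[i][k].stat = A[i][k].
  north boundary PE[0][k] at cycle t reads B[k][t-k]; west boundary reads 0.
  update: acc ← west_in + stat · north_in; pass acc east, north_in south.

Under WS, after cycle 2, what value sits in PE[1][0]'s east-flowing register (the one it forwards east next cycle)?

register = 9

WS 2×3: PE[1][0] cycle-by-cycle (with neighbour feeds):
  after 0 — PE[0][0] acc=24, pass-E 3, pass-S 24
  after 0 — PE[1][0] acc=0, pass-E 0, pass-S 0
  after 1 — PE[0][0] acc=72, pass-E 9, pass-S 72
  after 1 — PE[1][0] acc=26, pass-E 1, pass-S 26
  after 2 — PE[0][0] acc=0, pass-E 0, pass-S 0
  after 2 — PE[1][0] acc=90, pass-E 9, pass-S 90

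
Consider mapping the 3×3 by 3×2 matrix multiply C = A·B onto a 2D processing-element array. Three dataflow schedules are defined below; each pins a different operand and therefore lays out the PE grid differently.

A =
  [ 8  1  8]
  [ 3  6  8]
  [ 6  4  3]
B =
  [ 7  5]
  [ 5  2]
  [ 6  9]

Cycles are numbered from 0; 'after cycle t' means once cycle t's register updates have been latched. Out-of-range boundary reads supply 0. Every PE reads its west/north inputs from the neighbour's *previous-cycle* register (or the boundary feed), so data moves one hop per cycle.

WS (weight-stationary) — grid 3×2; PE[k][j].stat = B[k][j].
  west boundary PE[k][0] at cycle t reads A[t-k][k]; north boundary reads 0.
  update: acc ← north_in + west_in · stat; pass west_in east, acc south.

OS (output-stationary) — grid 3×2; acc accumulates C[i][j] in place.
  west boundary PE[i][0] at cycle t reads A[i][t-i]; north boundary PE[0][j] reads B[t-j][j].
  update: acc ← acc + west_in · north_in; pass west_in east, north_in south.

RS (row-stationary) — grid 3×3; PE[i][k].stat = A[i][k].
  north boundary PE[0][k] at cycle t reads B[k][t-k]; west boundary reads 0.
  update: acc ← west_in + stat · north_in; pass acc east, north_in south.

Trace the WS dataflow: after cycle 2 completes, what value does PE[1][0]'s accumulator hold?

WS 3×2: PE[1][0] cycle-by-cycle (with neighbour feeds):
  cycle 0: PE[0][0] → acc 56, east 8, south 56
  cycle 0: PE[1][0] → acc 0, east 0, south 0
  cycle 1: PE[0][0] → acc 21, east 3, south 21
  cycle 1: PE[1][0] → acc 61, east 1, south 61
  cycle 2: PE[0][0] → acc 42, east 6, south 42
  cycle 2: PE[1][0] → acc 51, east 6, south 51

PE[1][0].acc = 51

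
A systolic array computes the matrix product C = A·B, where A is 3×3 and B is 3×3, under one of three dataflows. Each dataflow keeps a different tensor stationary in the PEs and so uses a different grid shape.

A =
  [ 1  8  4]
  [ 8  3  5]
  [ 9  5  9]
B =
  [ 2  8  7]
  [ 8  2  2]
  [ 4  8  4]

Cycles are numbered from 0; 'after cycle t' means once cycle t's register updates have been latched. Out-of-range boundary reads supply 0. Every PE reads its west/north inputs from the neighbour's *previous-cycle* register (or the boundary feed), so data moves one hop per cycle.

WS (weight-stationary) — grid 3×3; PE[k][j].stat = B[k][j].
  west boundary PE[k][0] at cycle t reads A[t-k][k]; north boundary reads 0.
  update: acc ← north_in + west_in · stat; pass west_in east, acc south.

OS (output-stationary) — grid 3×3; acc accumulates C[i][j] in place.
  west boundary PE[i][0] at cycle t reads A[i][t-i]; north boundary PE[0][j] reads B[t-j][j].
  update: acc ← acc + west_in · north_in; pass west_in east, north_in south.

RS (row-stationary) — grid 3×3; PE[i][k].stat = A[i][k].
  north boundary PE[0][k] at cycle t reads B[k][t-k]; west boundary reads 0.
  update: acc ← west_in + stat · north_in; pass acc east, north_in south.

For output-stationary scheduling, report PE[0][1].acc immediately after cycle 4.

PE[0][1].acc = 56

OS on a 3×3 grid — tracing PE[0][1] and its feeders:
  step 0 · PE0,0: acc=2; fwd→1 fwd↓2
  step 0 · PE0,1: acc=0; fwd→0 fwd↓0
  step 1 · PE0,0: acc=66; fwd→8 fwd↓8
  step 1 · PE0,1: acc=8; fwd→1 fwd↓8
  step 2 · PE0,0: acc=82; fwd→4 fwd↓4
  step 2 · PE0,1: acc=24; fwd→8 fwd↓2
  step 3 · PE0,0: acc=82; fwd→0 fwd↓0
  step 3 · PE0,1: acc=56; fwd→4 fwd↓8
  step 4 · PE0,0: acc=82; fwd→0 fwd↓0
  step 4 · PE0,1: acc=56; fwd→0 fwd↓0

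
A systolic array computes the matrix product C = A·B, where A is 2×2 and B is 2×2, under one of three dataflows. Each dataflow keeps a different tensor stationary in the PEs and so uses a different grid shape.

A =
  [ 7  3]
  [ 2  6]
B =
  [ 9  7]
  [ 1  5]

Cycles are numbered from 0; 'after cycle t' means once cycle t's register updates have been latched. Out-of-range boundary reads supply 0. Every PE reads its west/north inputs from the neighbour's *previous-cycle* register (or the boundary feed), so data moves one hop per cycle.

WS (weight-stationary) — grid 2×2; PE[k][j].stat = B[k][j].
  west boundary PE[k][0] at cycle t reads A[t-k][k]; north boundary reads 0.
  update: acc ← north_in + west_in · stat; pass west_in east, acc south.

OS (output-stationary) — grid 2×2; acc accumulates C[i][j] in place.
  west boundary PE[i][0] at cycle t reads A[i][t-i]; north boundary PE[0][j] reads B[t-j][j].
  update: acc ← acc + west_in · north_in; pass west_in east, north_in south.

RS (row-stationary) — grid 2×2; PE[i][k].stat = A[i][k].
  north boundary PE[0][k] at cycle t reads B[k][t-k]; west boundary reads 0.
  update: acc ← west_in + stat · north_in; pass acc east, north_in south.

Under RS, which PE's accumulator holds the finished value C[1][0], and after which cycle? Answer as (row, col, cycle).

(row, col, cycle) = (1, 1, 2)

RS: C[1][0] accumulates in PE[1][1]:
  cycle 0: PE[1][1] → acc 0, east 0, south 0
  cycle 1: PE[1][1] → acc 0, east 0, south 0
  cycle 2: PE[1][1] → acc 24, east 24, south 1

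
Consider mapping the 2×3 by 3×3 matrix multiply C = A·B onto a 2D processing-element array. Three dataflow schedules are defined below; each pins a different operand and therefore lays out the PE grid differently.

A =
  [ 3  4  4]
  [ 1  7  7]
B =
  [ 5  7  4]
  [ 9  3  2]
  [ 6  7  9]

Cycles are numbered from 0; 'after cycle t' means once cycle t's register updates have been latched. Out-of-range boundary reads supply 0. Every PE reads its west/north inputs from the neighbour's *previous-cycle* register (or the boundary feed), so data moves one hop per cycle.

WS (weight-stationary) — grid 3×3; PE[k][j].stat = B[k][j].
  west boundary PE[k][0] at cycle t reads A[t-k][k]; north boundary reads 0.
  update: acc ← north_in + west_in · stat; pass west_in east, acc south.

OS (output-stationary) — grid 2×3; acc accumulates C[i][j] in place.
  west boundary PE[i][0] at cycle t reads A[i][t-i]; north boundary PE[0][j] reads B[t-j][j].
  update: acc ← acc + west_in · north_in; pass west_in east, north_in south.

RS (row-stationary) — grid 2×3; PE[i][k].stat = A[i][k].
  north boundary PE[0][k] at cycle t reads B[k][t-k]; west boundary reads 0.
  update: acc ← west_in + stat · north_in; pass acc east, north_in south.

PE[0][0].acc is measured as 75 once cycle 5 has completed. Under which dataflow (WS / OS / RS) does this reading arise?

dataflow = OS

Under WS (3×3), PE[0][0]:
  [0] (0,0) acc=15 (h:3 v:15)
  [1] (0,0) acc=5 (h:1 v:5)
  [2] (0,0) acc=0 (h:0 v:0)
  [3] (0,0) acc=0 (h:0 v:0)
  [4] (0,0) acc=0 (h:0 v:0)
  [5] (0,0) acc=0 (h:0 v:0)
Under OS (2×3), PE[0][0]:
  [0] (0,0) acc=15 (h:3 v:5)
  [1] (0,0) acc=51 (h:4 v:9)
  [2] (0,0) acc=75 (h:4 v:6)
  [3] (0,0) acc=75 (h:0 v:0)
  [4] (0,0) acc=75 (h:0 v:0)
  [5] (0,0) acc=75 (h:0 v:0)
Under RS (2×3), PE[0][0]:
  [0] (0,0) acc=15 (h:15 v:5)
  [1] (0,0) acc=21 (h:21 v:7)
  [2] (0,0) acc=12 (h:12 v:4)
  [3] (0,0) acc=0 (h:0 v:0)
  [4] (0,0) acc=0 (h:0 v:0)
  [5] (0,0) acc=0 (h:0 v:0)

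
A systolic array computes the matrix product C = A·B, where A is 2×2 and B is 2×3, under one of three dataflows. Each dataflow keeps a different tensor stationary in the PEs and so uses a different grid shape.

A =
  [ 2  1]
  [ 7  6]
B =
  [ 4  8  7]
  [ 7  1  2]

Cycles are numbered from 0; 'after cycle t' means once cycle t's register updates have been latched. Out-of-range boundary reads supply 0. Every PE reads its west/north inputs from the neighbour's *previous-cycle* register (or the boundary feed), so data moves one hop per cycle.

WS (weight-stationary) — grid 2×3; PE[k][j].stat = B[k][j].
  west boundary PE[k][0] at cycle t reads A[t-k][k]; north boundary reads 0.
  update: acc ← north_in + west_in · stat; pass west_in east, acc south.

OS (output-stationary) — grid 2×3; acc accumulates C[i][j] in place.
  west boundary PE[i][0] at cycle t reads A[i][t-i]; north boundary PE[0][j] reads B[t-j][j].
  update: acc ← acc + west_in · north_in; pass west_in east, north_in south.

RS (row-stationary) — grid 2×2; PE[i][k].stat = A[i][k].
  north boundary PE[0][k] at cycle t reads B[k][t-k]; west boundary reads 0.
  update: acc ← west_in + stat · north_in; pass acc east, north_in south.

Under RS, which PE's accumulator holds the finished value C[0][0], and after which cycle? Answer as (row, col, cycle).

(row, col, cycle) = (0, 1, 1)

RS: C[0][0] accumulates in PE[0][1]:
  c0 r0c1: 0 / 0 / 0
  c1 r0c1: 15 / 15 / 7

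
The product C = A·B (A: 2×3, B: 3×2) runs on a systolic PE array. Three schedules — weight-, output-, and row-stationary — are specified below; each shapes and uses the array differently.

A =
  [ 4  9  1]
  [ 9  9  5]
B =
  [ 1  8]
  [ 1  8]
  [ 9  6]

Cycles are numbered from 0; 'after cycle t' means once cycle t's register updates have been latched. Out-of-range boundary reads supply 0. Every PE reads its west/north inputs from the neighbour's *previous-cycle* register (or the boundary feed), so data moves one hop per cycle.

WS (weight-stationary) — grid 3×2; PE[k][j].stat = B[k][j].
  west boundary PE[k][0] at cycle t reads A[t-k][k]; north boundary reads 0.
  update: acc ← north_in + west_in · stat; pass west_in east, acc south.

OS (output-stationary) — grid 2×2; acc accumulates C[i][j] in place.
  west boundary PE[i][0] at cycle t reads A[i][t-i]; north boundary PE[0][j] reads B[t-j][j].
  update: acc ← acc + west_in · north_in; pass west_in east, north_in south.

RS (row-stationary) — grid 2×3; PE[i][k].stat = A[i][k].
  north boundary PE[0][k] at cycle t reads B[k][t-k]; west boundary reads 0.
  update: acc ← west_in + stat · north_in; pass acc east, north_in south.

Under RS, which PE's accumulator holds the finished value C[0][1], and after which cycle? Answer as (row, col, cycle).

(row, col, cycle) = (0, 2, 3)

RS — PE[0][2] is where C[0][1] collects:
  step 0 · PE0,2: acc=0; fwd→0 fwd↓0
  step 1 · PE0,2: acc=0; fwd→0 fwd↓0
  step 2 · PE0,2: acc=22; fwd→22 fwd↓9
  step 3 · PE0,2: acc=110; fwd→110 fwd↓6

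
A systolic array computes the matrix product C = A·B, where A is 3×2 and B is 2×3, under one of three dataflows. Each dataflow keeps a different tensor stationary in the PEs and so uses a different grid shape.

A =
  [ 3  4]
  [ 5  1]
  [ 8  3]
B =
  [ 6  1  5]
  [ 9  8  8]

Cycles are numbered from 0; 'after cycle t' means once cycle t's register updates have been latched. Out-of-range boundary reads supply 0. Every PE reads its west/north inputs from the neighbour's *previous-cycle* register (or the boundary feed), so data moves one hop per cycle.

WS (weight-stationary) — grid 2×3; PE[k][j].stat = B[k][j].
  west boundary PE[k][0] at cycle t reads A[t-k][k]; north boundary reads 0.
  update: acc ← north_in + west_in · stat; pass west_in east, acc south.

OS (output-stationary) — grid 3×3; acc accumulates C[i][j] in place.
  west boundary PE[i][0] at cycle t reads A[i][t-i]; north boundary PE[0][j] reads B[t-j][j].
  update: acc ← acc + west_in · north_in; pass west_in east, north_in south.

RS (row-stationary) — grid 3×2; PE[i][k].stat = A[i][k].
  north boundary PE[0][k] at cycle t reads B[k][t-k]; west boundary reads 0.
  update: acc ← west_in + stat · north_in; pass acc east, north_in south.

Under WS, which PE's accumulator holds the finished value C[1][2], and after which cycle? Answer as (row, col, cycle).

WS: C[1][2] accumulates in PE[1][2]:
  0: (1,2).acc=0  regs=<0,0>
  1: (1,2).acc=0  regs=<0,0>
  2: (1,2).acc=0  regs=<0,0>
  3: (1,2).acc=47  regs=<4,47>
  4: (1,2).acc=33  regs=<1,33>

(row, col, cycle) = (1, 2, 4)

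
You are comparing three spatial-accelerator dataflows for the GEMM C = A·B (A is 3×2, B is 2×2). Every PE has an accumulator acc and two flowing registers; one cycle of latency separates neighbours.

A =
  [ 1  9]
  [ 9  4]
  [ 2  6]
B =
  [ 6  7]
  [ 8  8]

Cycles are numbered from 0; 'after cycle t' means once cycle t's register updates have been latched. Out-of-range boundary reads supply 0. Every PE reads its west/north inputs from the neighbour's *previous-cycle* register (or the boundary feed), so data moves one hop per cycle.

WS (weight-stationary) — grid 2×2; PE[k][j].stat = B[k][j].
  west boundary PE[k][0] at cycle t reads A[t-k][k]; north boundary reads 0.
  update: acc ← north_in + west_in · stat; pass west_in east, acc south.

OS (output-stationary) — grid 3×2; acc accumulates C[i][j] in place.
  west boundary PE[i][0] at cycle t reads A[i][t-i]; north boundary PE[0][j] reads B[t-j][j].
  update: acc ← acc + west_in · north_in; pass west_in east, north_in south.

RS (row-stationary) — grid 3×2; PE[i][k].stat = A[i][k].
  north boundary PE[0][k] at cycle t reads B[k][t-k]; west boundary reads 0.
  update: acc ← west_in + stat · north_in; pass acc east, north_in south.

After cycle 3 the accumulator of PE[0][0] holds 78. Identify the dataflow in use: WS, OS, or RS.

WS (2×2 grid), PE[0][0]:
  cycle 0: PE[0][0] → acc 6, east 1, south 6
  cycle 1: PE[0][0] → acc 54, east 9, south 54
  cycle 2: PE[0][0] → acc 12, east 2, south 12
  cycle 3: PE[0][0] → acc 0, east 0, south 0
OS (3×2 grid), PE[0][0]:
  cycle 0: PE[0][0] → acc 6, east 1, south 6
  cycle 1: PE[0][0] → acc 78, east 9, south 8
  cycle 2: PE[0][0] → acc 78, east 0, south 0
  cycle 3: PE[0][0] → acc 78, east 0, south 0
RS (3×2 grid), PE[0][0]:
  cycle 0: PE[0][0] → acc 6, east 6, south 6
  cycle 1: PE[0][0] → acc 7, east 7, south 7
  cycle 2: PE[0][0] → acc 0, east 0, south 0
  cycle 3: PE[0][0] → acc 0, east 0, south 0

dataflow = OS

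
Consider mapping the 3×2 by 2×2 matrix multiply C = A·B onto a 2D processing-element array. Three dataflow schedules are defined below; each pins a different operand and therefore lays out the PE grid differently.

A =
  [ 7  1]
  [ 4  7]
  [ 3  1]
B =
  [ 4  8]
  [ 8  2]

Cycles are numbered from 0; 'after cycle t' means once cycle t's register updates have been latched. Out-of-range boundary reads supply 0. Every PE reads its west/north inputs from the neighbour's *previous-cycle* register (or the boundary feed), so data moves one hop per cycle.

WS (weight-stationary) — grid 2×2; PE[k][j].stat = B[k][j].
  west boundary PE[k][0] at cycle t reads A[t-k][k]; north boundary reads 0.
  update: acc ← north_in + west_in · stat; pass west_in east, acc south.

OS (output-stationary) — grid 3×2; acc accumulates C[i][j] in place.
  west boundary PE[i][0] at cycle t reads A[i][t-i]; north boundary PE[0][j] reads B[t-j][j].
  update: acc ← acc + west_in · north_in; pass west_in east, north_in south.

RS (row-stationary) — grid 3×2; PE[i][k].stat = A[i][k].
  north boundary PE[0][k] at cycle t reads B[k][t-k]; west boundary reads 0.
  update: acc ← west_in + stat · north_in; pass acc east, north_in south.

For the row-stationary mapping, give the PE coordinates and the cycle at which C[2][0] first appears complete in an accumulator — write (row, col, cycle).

(row, col, cycle) = (2, 1, 3)

RS: C[2][0] accumulates in PE[2][1]:
  @0  [2,1]  acc 0  |  →0  ↓0
  @1  [2,1]  acc 0  |  →0  ↓0
  @2  [2,1]  acc 0  |  →0  ↓0
  @3  [2,1]  acc 20  |  →20  ↓8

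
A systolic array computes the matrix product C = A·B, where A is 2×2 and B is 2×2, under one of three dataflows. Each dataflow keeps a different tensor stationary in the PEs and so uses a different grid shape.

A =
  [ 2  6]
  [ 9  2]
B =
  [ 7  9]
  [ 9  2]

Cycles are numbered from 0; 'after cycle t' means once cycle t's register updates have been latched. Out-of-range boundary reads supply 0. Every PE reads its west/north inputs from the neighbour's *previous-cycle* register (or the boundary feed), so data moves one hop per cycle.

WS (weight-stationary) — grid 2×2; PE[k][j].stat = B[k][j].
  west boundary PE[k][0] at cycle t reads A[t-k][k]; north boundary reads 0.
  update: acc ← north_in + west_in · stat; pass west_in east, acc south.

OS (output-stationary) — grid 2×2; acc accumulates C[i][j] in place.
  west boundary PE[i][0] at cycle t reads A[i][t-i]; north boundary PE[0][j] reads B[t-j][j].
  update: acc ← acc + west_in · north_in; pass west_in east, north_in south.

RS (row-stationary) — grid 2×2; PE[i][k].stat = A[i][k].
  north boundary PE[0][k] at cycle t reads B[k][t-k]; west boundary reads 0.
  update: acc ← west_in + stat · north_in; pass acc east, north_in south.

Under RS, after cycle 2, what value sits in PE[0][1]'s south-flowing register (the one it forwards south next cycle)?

register = 2

RS (2×2). Following PE[0][1] plus its west/north inputs:
  after 0 — PE[0][0] acc=14, pass-E 14, pass-S 7
  after 0 — PE[0][1] acc=0, pass-E 0, pass-S 0
  after 1 — PE[0][0] acc=18, pass-E 18, pass-S 9
  after 1 — PE[0][1] acc=68, pass-E 68, pass-S 9
  after 2 — PE[0][0] acc=0, pass-E 0, pass-S 0
  after 2 — PE[0][1] acc=30, pass-E 30, pass-S 2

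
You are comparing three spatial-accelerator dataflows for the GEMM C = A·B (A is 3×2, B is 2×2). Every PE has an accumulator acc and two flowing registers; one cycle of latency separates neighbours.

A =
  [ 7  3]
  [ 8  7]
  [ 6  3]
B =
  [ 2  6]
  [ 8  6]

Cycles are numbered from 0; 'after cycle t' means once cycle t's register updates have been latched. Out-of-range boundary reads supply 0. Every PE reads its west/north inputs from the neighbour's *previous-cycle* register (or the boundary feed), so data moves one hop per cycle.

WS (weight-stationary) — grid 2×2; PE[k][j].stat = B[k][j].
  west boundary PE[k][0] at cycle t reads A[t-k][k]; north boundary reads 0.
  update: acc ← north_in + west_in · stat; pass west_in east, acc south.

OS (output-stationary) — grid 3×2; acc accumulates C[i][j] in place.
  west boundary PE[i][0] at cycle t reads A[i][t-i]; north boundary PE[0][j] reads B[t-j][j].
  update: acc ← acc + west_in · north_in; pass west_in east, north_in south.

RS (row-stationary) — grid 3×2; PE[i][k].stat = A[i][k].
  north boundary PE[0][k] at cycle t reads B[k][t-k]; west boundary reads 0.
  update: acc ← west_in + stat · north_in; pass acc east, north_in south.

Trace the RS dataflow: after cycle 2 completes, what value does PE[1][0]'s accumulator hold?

RS (3×2). Following PE[1][0] plus its west/north inputs:
  @0  [0,0]  acc 14  |  →14  ↓2
  @0  [1,0]  acc 0  |  →0  ↓0
  @1  [0,0]  acc 42  |  →42  ↓6
  @1  [1,0]  acc 16  |  →16  ↓2
  @2  [0,0]  acc 0  |  →0  ↓0
  @2  [1,0]  acc 48  |  →48  ↓6

PE[1][0].acc = 48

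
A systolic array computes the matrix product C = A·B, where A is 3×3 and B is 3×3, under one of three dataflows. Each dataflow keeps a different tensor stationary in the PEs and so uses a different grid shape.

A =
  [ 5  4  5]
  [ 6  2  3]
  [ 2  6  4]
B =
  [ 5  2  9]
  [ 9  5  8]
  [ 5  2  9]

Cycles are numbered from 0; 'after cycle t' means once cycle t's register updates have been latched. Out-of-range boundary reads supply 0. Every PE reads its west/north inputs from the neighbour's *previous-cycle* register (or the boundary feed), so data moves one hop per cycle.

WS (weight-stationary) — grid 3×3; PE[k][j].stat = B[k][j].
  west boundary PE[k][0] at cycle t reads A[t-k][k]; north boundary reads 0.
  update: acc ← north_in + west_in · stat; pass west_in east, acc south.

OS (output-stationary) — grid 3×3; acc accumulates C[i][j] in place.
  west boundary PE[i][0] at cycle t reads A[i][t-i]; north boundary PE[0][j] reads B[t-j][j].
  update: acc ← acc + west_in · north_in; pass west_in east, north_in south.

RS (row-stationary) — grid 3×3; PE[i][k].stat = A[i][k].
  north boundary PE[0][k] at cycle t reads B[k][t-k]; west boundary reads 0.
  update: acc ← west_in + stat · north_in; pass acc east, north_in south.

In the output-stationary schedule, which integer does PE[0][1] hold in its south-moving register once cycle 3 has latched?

register = 2

OS 3×3: PE[0][1] cycle-by-cycle (with neighbour feeds):
  cycle 0: PE[0][0] → acc 25, east 5, south 5
  cycle 0: PE[0][1] → acc 0, east 0, south 0
  cycle 1: PE[0][0] → acc 61, east 4, south 9
  cycle 1: PE[0][1] → acc 10, east 5, south 2
  cycle 2: PE[0][0] → acc 86, east 5, south 5
  cycle 2: PE[0][1] → acc 30, east 4, south 5
  cycle 3: PE[0][0] → acc 86, east 0, south 0
  cycle 3: PE[0][1] → acc 40, east 5, south 2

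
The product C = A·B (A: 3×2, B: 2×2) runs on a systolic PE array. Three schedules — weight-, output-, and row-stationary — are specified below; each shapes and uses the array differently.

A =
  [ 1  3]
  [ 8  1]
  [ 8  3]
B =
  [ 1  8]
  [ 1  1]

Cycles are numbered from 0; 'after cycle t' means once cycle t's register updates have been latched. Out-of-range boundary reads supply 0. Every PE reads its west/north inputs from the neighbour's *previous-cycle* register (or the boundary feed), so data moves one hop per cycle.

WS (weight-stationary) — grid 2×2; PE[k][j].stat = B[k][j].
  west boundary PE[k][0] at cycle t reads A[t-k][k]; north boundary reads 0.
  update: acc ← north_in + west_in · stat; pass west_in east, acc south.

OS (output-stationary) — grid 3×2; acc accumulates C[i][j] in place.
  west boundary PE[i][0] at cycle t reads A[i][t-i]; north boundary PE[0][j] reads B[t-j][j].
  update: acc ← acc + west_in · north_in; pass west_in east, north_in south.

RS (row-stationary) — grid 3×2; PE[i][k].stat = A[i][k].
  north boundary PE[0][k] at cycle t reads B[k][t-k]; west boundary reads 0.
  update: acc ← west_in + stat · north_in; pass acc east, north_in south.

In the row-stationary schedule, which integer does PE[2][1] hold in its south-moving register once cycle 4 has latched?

RS on a 3×2 grid — tracing PE[2][1] and its feeders:
  t=0 PE[1][1]: acc=0 h=0 v=0
  t=0 PE[2][0]: acc=0 h=0 v=0
  t=0 PE[2][1]: acc=0 h=0 v=0
  t=1 PE[1][1]: acc=0 h=0 v=0
  t=1 PE[2][0]: acc=0 h=0 v=0
  t=1 PE[2][1]: acc=0 h=0 v=0
  t=2 PE[1][1]: acc=9 h=9 v=1
  t=2 PE[2][0]: acc=8 h=8 v=1
  t=2 PE[2][1]: acc=0 h=0 v=0
  t=3 PE[1][1]: acc=65 h=65 v=1
  t=3 PE[2][0]: acc=64 h=64 v=8
  t=3 PE[2][1]: acc=11 h=11 v=1
  t=4 PE[1][1]: acc=0 h=0 v=0
  t=4 PE[2][0]: acc=0 h=0 v=0
  t=4 PE[2][1]: acc=67 h=67 v=1

register = 1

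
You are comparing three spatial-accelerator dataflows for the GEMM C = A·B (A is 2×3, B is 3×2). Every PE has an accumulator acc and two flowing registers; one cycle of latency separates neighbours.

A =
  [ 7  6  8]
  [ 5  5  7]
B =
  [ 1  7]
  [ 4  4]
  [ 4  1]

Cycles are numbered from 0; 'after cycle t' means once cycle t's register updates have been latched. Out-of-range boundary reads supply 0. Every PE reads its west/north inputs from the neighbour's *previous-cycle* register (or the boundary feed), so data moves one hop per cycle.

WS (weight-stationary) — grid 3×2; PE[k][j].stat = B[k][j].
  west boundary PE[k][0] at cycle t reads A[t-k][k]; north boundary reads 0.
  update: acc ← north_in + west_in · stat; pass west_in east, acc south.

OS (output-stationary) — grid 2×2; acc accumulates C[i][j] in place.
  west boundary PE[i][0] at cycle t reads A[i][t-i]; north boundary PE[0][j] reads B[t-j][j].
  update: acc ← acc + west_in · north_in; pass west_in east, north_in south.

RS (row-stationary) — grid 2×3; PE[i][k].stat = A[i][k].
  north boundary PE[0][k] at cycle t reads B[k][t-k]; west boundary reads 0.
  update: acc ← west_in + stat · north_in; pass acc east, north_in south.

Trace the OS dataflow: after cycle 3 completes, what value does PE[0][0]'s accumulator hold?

PE[0][0].acc = 63

OS on a 2×2 grid — tracing PE[0][0] and its feeders:
  [0] (0,0) acc=7 (h:7 v:1)
  [1] (0,0) acc=31 (h:6 v:4)
  [2] (0,0) acc=63 (h:8 v:4)
  [3] (0,0) acc=63 (h:0 v:0)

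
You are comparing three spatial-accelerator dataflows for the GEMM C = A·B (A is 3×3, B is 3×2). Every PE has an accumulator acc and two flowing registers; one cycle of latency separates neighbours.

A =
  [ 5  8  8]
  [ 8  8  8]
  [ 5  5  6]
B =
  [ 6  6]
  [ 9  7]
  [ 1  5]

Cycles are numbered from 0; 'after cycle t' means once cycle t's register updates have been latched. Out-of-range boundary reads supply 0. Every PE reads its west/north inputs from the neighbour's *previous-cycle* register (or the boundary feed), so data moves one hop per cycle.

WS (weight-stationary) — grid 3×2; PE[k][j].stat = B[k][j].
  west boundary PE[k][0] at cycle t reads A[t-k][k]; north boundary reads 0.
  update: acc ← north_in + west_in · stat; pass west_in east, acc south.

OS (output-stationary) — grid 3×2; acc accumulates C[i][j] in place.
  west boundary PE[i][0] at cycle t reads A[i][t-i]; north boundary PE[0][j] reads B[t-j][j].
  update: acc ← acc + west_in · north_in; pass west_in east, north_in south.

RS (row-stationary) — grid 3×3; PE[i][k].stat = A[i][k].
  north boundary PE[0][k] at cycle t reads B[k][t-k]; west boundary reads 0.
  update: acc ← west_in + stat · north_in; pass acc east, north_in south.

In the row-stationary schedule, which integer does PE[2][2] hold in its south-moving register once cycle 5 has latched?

RS on a 3×3 grid — tracing PE[2][2] and its feeders:
  step 0 · PE1,2: acc=0; fwd→0 fwd↓0
  step 0 · PE2,1: acc=0; fwd→0 fwd↓0
  step 0 · PE2,2: acc=0; fwd→0 fwd↓0
  step 1 · PE1,2: acc=0; fwd→0 fwd↓0
  step 1 · PE2,1: acc=0; fwd→0 fwd↓0
  step 1 · PE2,2: acc=0; fwd→0 fwd↓0
  step 2 · PE1,2: acc=0; fwd→0 fwd↓0
  step 2 · PE2,1: acc=0; fwd→0 fwd↓0
  step 2 · PE2,2: acc=0; fwd→0 fwd↓0
  step 3 · PE1,2: acc=128; fwd→128 fwd↓1
  step 3 · PE2,1: acc=75; fwd→75 fwd↓9
  step 3 · PE2,2: acc=0; fwd→0 fwd↓0
  step 4 · PE1,2: acc=144; fwd→144 fwd↓5
  step 4 · PE2,1: acc=65; fwd→65 fwd↓7
  step 4 · PE2,2: acc=81; fwd→81 fwd↓1
  step 5 · PE1,2: acc=0; fwd→0 fwd↓0
  step 5 · PE2,1: acc=0; fwd→0 fwd↓0
  step 5 · PE2,2: acc=95; fwd→95 fwd↓5

register = 5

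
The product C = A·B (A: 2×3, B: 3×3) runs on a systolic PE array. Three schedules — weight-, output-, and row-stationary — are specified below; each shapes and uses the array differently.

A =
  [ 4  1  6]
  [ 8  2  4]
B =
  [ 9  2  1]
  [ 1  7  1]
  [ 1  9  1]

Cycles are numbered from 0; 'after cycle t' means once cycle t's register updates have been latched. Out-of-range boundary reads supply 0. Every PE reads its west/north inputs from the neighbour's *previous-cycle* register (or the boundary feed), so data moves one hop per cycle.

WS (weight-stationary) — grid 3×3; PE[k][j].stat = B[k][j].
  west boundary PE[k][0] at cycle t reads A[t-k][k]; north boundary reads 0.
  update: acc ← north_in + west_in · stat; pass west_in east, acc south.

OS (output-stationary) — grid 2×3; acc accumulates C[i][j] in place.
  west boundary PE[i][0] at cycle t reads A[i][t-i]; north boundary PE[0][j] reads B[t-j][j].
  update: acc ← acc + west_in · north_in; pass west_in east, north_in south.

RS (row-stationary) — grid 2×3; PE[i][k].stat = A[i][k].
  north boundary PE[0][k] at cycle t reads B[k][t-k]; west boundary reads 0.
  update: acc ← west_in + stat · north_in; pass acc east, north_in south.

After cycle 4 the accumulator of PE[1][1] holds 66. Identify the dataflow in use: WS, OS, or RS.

WS (3×3 grid), PE[1][1]:
  @0  [1,1]  acc 0  |  →0  ↓0
  @1  [1,1]  acc 0  |  →0  ↓0
  @2  [1,1]  acc 15  |  →1  ↓15
  @3  [1,1]  acc 30  |  →2  ↓30
  @4  [1,1]  acc 0  |  →0  ↓0
OS (2×3 grid), PE[1][1]:
  @0  [1,1]  acc 0  |  →0  ↓0
  @1  [1,1]  acc 0  |  →0  ↓0
  @2  [1,1]  acc 16  |  →8  ↓2
  @3  [1,1]  acc 30  |  →2  ↓7
  @4  [1,1]  acc 66  |  →4  ↓9
RS (2×3 grid), PE[1][1]:
  @0  [1,1]  acc 0  |  →0  ↓0
  @1  [1,1]  acc 0  |  →0  ↓0
  @2  [1,1]  acc 74  |  →74  ↓1
  @3  [1,1]  acc 30  |  →30  ↓7
  @4  [1,1]  acc 10  |  →10  ↓1

dataflow = OS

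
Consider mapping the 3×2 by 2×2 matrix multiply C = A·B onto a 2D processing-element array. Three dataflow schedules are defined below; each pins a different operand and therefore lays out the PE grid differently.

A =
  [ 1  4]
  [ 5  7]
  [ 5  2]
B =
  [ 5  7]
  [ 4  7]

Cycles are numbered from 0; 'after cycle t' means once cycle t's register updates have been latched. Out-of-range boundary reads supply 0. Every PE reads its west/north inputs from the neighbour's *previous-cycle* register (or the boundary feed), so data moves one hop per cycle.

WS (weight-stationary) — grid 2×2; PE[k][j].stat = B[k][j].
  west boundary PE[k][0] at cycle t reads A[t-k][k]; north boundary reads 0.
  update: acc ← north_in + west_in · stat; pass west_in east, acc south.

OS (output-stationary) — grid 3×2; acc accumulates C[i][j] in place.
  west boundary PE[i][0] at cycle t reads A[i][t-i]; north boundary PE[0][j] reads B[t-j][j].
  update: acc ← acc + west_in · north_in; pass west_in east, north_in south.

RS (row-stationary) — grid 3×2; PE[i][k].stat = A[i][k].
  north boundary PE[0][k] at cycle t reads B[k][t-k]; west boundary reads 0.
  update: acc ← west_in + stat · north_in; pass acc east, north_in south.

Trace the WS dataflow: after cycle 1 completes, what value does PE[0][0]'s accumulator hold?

PE[0][0].acc = 25

WS 2×2: PE[0][0] cycle-by-cycle (with neighbour feeds):
  after 0 — PE[0][0] acc=5, pass-E 1, pass-S 5
  after 1 — PE[0][0] acc=25, pass-E 5, pass-S 25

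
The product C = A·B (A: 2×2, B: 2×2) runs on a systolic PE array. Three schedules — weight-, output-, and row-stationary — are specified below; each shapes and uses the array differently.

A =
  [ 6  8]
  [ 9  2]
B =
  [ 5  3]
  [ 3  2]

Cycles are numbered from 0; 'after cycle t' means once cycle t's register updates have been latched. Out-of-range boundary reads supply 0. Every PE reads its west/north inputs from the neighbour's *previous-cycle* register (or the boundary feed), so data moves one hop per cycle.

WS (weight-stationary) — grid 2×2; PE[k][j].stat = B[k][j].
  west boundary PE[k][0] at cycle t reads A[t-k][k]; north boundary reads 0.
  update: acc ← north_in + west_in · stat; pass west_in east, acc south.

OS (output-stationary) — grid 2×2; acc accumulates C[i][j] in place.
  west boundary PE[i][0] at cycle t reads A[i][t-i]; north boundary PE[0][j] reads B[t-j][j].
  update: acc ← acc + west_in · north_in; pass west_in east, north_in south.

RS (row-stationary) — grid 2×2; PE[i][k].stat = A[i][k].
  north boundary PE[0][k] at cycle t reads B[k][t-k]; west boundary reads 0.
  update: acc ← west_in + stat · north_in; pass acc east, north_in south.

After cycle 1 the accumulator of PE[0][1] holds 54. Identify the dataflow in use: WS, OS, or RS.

Under WS (2×2), PE[0][1]:
  @0  [0,1]  acc 0  |  →0  ↓0
  @1  [0,1]  acc 18  |  →6  ↓18
Under OS (2×2), PE[0][1]:
  @0  [0,1]  acc 0  |  →0  ↓0
  @1  [0,1]  acc 18  |  →6  ↓3
Under RS (2×2), PE[0][1]:
  @0  [0,1]  acc 0  |  →0  ↓0
  @1  [0,1]  acc 54  |  →54  ↓3

dataflow = RS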